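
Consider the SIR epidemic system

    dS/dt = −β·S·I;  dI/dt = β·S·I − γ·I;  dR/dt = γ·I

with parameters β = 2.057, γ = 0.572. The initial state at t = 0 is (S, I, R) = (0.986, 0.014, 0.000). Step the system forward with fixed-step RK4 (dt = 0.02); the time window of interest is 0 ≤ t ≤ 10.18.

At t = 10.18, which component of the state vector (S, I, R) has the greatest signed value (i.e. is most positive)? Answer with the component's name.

largest component: R

t=0.000: state=(0.986, 0.014, 0.000)
step 1 (dt=0.02): k1=(-0.028, 0.020, 0.008), k2=(-0.029, 0.021, 0.008), k3=(-0.029, 0.021, 0.008), k4=(-0.029, 0.021, 0.008); state += dt/6·(k1+2k2+2k3+k4)
t=0.020: state=(0.985, 0.014, 0.000)
t=0.040: state=(0.985, 0.015, 0.000)
t=0.060: state=(0.984, 0.015, 0.001)
continuing one RK4 step at a time; state shown every 25 steps (Δt=0.5):
t=0.500: state=(0.965, 0.029, 0.006)
t=1.000: state=(0.925, 0.057, 0.018)
t=1.500: state=(0.852, 0.107, 0.041)
t=2.000: state=(0.735, 0.183, 0.082)
t=2.500: state=(0.582, 0.272, 0.147)
t=3.000: state=(0.423, 0.342, 0.235)
t=3.500: state=(0.292, 0.370, 0.338)
t=4.000: state=(0.201, 0.357, 0.443)
t=4.500: state=(0.142, 0.319, 0.540)
t=5.000: state=(0.104, 0.271, 0.624)
t=5.500: state=(0.081, 0.224, 0.695)
t=6.000: state=(0.066, 0.181, 0.753)
t=6.500: state=(0.056, 0.145, 0.799)
t=7.000: state=(0.049, 0.115, 0.836)
t=7.500: state=(0.044, 0.091, 0.866)
t=8.000: state=(0.040, 0.071, 0.889)
t=8.500: state=(0.038, 0.056, 0.907)
t=9.000: state=(0.036, 0.043, 0.921)
t=9.500: state=(0.035, 0.034, 0.932)
t=10.000: state=(0.034, 0.026, 0.940)
t=10.180: state=(0.033, 0.024, 0.943)
compare at T: S=0.033, I=0.024, R=0.943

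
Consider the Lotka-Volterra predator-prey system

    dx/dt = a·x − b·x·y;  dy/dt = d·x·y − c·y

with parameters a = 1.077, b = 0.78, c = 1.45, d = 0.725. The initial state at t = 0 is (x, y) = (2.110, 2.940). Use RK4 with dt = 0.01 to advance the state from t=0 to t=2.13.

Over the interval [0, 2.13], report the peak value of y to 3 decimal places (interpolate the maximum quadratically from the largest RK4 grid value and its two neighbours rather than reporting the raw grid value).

max y = 2.945

t=0.000: state=(2.110, 2.940)
step 1 (dt=0.01): k1=(-2.566, 0.234), k2=(-2.552, 0.207), k3=(-2.552, 0.207), k4=(-2.539, 0.180); state += dt/6·(k1+2k2+2k3+k4)
t=0.010: state=(2.084, 2.942)
t=0.020: state=(2.059, 2.944)
t=0.030: state=(2.034, 2.945)
continuing one RK4 step at a time; state shown every 10 steps (Δt=0.1):
t=0.100: state=(1.868, 2.937)
t=0.200: state=(1.657, 2.886)
t=0.300: state=(1.478, 2.797)
t=0.400: state=(1.330, 2.678)
t=0.500: state=(1.208, 2.540)
t=0.600: state=(1.110, 2.389)
t=0.700: state=(1.032, 2.233)
t=0.800: state=(0.972, 2.077)
t=0.900: state=(0.926, 1.925)
t=1.000: state=(0.893, 1.778)
t=1.100: state=(0.870, 1.640)
t=1.200: state=(0.857, 1.510)
t=1.300: state=(0.853, 1.389)
t=1.400: state=(0.856, 1.279)
t=1.500: state=(0.866, 1.177)
t=1.600: state=(0.883, 1.085)
t=1.700: state=(0.907, 1.001)
t=1.800: state=(0.937, 0.926)
t=1.900: state=(0.973, 0.859)
t=2.000: state=(1.016, 0.798)
t=2.100: state=(1.066, 0.744)
t=2.130: state=(1.082, 0.730)
largest grid value and its neighbours: y(0.030)=2.94460, y(0.040)=2.94507, y(0.050)=2.94502
parabola through these three points peaks at t≈0.044 with y≈2.94511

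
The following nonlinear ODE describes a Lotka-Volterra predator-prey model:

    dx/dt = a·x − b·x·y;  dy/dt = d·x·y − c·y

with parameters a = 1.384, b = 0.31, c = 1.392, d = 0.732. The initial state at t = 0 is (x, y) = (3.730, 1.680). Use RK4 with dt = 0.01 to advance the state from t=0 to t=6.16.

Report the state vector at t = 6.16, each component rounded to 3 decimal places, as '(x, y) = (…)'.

t=0.000: state=(3.730, 1.680)
step 1 (dt=0.01): k1=(3.220, 2.248), k2=(3.221, 2.283), k3=(3.220, 2.284), k4=(3.221, 2.319); state += dt/6·(k1+2k2+2k3+k4)
t=0.010: state=(3.762, 1.703)
t=0.020: state=(3.794, 1.726)
t=0.030: state=(3.827, 1.751)
continuing one RK4 step at a time; state shown every 20 steps (Δt=0.2):
t=0.200: state=(4.357, 2.300)
t=0.400: state=(4.828, 3.422)
t=0.600: state=(4.879, 5.309)
t=0.800: state=(4.280, 7.923)
t=1.000: state=(3.186, 10.392)
t=1.200: state=(2.110, 11.557)
t=1.400: state=(1.365, 11.233)
t=1.600: state=(0.928, 10.026)
t=1.800: state=(0.689, 8.528)
t=2.000: state=(0.560, 7.067)
t=2.200: state=(0.497, 5.777)
t=2.400: state=(0.474, 4.693)
t=2.600: state=(0.481, 3.809)
t=2.800: state=(0.513, 3.100)
t=3.000: state=(0.568, 2.539)
t=3.200: state=(0.649, 2.100)
t=3.400: state=(0.760, 1.762)
t=3.600: state=(0.906, 1.506)
t=3.800: state=(1.095, 1.319)
t=4.000: state=(1.337, 1.192)
t=4.200: state=(1.641, 1.121)
t=4.400: state=(2.021, 1.109)
t=4.600: state=(2.485, 1.166)
t=4.800: state=(3.036, 1.321)
t=5.000: state=(3.657, 1.631)
t=5.200: state=(4.290, 2.210)
t=5.400: state=(4.790, 3.262)
t=5.600: state=(4.904, 5.053)
t=5.800: state=(4.380, 7.611)
t=6.000: state=(3.319, 10.162)
t=6.160: state=(2.418, 11.368)

(x, y) = (2.418, 11.368)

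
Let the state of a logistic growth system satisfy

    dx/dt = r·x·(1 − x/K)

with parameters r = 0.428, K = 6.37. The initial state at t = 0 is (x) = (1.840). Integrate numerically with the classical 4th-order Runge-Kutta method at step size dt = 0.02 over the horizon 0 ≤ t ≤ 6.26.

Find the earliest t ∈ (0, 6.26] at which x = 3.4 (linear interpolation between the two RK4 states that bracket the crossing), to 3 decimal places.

t=0.000: state=(1.840)
step 1 (dt=0.02): k1=(0.560), k2=(0.561), k3=(0.561), k4=(0.562); state += dt/6·(k1+2k2+2k3+k4)
t=0.020: state=(1.851)
t=0.040: state=(1.862)
t=0.060: state=(1.874)
continuing one RK4 step at a time; state shown every 25 steps (Δt=0.5):
t=0.500: state=(2.132)
t=1.000: state=(2.446)
t=1.500: state=(2.775)
t=2.000: state=(3.113)
t=2.420: state=(3.399)
next step: t=2.440: state=(3.413) — x has crossed 3.4
linear interpolation between t=2.420 (3.39935) and t=2.440 (3.41292) → t≈2.421

t = 2.421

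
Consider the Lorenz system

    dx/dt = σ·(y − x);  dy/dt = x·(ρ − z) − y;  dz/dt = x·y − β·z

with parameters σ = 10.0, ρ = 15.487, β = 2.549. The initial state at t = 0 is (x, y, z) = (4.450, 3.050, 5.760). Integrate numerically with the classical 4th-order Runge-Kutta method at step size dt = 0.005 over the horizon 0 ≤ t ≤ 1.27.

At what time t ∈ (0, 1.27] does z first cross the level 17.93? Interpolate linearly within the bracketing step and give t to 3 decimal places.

t=0.000: state=(4.450, 3.050, 5.760)
step 1 (dt=0.005): k1=(-14.000, 40.235, -1.110), k2=(-12.644, 39.806, -0.765), k3=(-12.689, 39.837, -0.762), k4=(-11.374, 39.436, -0.420); state += dt/6·(k1+2k2+2k3+k4)
t=0.005: state=(4.387, 3.249, 5.756)
t=0.010: state=(4.336, 3.445, 5.756)
t=0.015: state=(4.297, 3.637, 5.759)
continuing one RK4 step at a time; state shown every 10 steps (Δt=0.05):
t=0.050: state=(4.306, 4.932, 5.881)
t=0.100: state=(4.944, 6.781, 6.444)
t=0.150: state=(6.077, 8.713, 7.682)
t=0.200: state=(7.511, 10.524, 9.856)
t=0.250: state=(8.971, 11.646, 13.026)
t=0.300: state=(10.016, 11.348, 16.688)
t=0.315: state=(10.172, 10.920, 17.719)
next step: t=0.320: state=(10.205, 10.744, 18.043) — z has crossed 17.93
linear interpolation between t=0.315 (17.71921) and t=0.320 (18.04322) → t≈0.318

t = 0.318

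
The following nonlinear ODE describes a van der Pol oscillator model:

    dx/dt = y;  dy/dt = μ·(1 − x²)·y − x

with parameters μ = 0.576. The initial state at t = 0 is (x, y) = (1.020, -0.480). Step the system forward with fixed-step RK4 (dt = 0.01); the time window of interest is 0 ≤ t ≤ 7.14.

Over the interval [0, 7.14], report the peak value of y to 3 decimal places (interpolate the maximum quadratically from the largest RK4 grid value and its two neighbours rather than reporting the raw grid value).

max y = 2.142

t=0.000: state=(1.020, -0.480)
step 1 (dt=0.01): k1=(-0.480, -1.009), k2=(-0.485, -1.008), k3=(-0.485, -1.008), k4=(-0.490, -1.007); state += dt/6·(k1+2k2+2k3+k4)
t=0.010: state=(1.015, -0.490)
t=0.020: state=(1.010, -0.500)
t=0.030: state=(1.005, -0.510)
continuing one RK4 step at a time; state shown every 25 steps (Δt=0.25):
t=0.250: state=(0.869, -0.727)
t=0.500: state=(0.657, -0.969)
t=0.750: state=(0.384, -1.214)
t=1.000: state=(0.050, -1.451)
t=1.250: state=(-0.337, -1.632)
t=1.500: state=(-0.753, -1.661)
t=1.750: state=(-1.146, -1.442)
t=2.000: state=(-1.454, -0.991)
t=2.250: state=(-1.635, -0.457)
t=2.500: state=(-1.688, 0.015)
t=2.750: state=(-1.637, 0.380)
t=3.000: state=(-1.505, 0.663)
t=3.250: state=(-1.309, 0.905)
t=3.500: state=(-1.053, 1.142)
t=3.750: state=(-0.736, 1.402)
t=4.000: state=(-0.349, 1.694)
t=4.250: state=(0.111, 1.982)
t=4.500: state=(0.631, 2.141)
t=4.750: state=(1.154, 1.972)
t=5.000: state=(1.583, 1.407)
t=5.250: state=(1.844, 0.683)
t=5.500: state=(1.935, 0.073)
t=5.750: state=(1.897, -0.349)
t=6.000: state=(1.771, -0.638)
t=6.250: state=(1.583, -0.862)
t=6.500: state=(1.341, -1.070)
t=6.750: state=(1.046, -1.296)
t=7.000: state=(0.690, -1.563)
t=7.140: state=(0.460, -1.732)
largest grid value and its neighbours: y(4.510)=2.14202, y(4.520)=2.14230, y(4.530)=2.14200
parabola through these three points peaks at t≈4.520 with y≈2.14230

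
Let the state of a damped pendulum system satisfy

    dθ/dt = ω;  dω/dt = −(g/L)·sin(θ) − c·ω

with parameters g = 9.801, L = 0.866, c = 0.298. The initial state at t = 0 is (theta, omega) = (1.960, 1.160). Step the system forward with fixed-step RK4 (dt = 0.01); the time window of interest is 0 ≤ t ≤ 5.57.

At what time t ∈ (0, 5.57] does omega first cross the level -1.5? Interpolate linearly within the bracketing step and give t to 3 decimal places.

t=0.000: state=(1.960, 1.160)
step 1 (dt=0.01): k1=(1.160, -10.817), k2=(1.106, -10.776), k3=(1.106, -10.777), k4=(1.052, -10.737); state += dt/6·(k1+2k2+2k3+k4)
t=0.010: state=(1.971, 1.052)
t=0.020: state=(1.981, 0.945)
t=0.030: state=(1.990, 0.839)
continuing one RK4 step at a time; state shown every 20 steps (Δt=0.2):
t=0.200: state=(1.984, -0.899)
t=0.250: state=(1.926, -1.406)
next step: t=0.260: state=(1.911, -1.508) — omega has crossed -1.5
linear interpolation between t=0.250 (-1.40620) and t=0.260 (-1.50824) → t≈0.259

t = 0.259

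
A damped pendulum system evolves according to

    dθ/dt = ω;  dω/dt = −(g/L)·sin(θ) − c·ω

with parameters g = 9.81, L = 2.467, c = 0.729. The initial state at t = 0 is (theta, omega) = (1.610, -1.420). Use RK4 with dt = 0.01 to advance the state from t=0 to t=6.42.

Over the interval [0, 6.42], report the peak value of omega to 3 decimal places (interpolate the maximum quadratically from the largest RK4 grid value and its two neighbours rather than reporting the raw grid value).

t=0.000: state=(1.610, -1.420)
step 1 (dt=0.01): k1=(-1.420, -2.938), k2=(-1.435, -2.929), k3=(-1.435, -2.929), k4=(-1.449, -2.919); state += dt/6·(k1+2k2+2k3+k4)
t=0.010: state=(1.596, -1.449)
t=0.020: state=(1.581, -1.478)
t=0.030: state=(1.566, -1.507)
continuing one RK4 step at a time; state shown every 25 steps (Δt=0.25):
t=0.250: state=(1.170, -2.071)
t=0.500: state=(0.600, -2.419)
t=0.750: state=(0.002, -2.271)
t=1.000: state=(-0.496, -1.655)
t=1.250: state=(-0.807, -0.814)
t=1.500: state=(-0.904, 0.018)
t=1.750: state=(-0.809, 0.709)
t=2.000: state=(-0.569, 1.172)
t=2.250: state=(-0.249, 1.335)
t=2.500: state=(0.072, 1.185)
t=2.750: state=(0.324, 0.798)
t=3.000: state=(0.463, 0.307)
t=3.250: state=(0.479, -0.165)
t=3.500: state=(0.390, -0.525)
t=3.750: state=(0.231, -0.716)
t=4.000: state=(0.048, -0.720)
t=4.250: state=(-0.116, -0.564)
t=4.500: state=(-0.226, -0.309)
t=4.750: state=(-0.268, -0.030)
t=5.000: state=(-0.244, 0.210)
t=5.250: state=(-0.171, 0.364)
t=5.500: state=(-0.071, 0.412)
t=5.750: state=(0.027, 0.361)
t=6.000: state=(0.103, 0.239)
t=6.250: state=(0.144, 0.083)
t=6.420: state=(0.149, -0.020)
largest grid value and its neighbours: omega(2.240)=1.33446, omega(2.250)=1.33477, omega(2.260)=1.33457
parabola through these three points peaks at t≈2.251 with omega≈1.33478

max omega = 1.335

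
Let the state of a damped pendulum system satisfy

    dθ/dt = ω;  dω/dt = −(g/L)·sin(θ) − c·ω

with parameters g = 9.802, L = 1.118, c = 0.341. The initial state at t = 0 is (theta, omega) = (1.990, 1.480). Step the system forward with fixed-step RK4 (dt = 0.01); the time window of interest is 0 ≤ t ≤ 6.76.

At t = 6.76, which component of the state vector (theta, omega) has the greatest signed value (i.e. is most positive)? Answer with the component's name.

largest component: omega

t=0.000: state=(1.990, 1.480)
step 1 (dt=0.01): k1=(1.480, -8.513), k2=(1.437, -8.472), k3=(1.438, -8.473), k4=(1.395, -8.432); state += dt/6·(k1+2k2+2k3+k4)
t=0.010: state=(2.004, 1.395)
t=0.020: state=(2.018, 1.311)
t=0.030: state=(2.031, 1.228)
continuing one RK4 step at a time; state shown every 25 steps (Δt=0.25):
t=0.250: state=(2.111, -0.462)
t=0.500: state=(1.763, -2.347)
t=0.750: state=(0.939, -4.161)
t=1.000: state=(-0.197, -4.542)
t=1.250: state=(-1.150, -2.843)
t=1.500: state=(-1.573, -0.551)
t=1.750: state=(-1.439, 1.592)
t=2.000: state=(-0.806, 3.352)
t=2.250: state=(0.123, 3.760)
t=2.500: state=(0.918, 2.373)
t=2.750: state=(1.254, 0.286)
t=3.000: state=(1.071, -1.694)
t=3.250: state=(0.459, -3.023)
t=3.500: state=(-0.317, -2.905)
t=3.750: state=(-0.878, -1.442)
t=4.000: state=(-1.006, 0.422)
t=4.250: state=(-0.691, 1.999)
t=4.500: state=(-0.085, 2.636)
t=4.750: state=(0.513, 1.943)
t=5.000: state=(0.818, 0.437)
t=5.250: state=(0.728, -1.112)
t=5.500: state=(0.310, -2.087)
t=5.750: state=(-0.224, -1.993)
t=6.000: state=(-0.605, -0.941)
t=6.250: state=(-0.669, 0.434)
t=6.500: state=(-0.413, 1.514)
t=6.750: state=(0.021, 1.802)
t=6.760: state=(0.039, 1.793)
compare at T: theta=0.039, omega=1.793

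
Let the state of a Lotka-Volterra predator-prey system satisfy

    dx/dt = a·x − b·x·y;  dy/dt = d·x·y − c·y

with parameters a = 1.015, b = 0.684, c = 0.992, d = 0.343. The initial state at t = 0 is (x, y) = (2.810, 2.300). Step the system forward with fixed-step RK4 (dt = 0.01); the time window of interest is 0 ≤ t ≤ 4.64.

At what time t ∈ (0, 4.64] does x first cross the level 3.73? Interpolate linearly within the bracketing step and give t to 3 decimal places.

t = 4.115

t=0.000: state=(2.810, 2.300)
step 1 (dt=0.01): k1=(-1.569, -0.065), k2=(-1.564, -0.071), k3=(-1.563, -0.071), k4=(-1.558, -0.077); state += dt/6·(k1+2k2+2k3+k4)
t=0.010: state=(2.794, 2.299)
t=0.020: state=(2.779, 2.298)
t=0.030: state=(2.763, 2.298)
continuing one RK4 step at a time; state shown every 20 steps (Δt=0.2):
t=0.200: state=(2.518, 2.264)
t=0.400: state=(2.274, 2.187)
t=0.600: state=(2.080, 2.082)
t=0.800: state=(1.933, 1.959)
t=1.000: state=(1.827, 1.827)
t=1.200: state=(1.759, 1.694)
t=1.400: state=(1.725, 1.565)
t=1.600: state=(1.720, 1.444)
t=1.800: state=(1.743, 1.334)
t=2.000: state=(1.791, 1.234)
t=2.200: state=(1.865, 1.147)
t=2.400: state=(1.963, 1.073)
t=2.600: state=(2.086, 1.011)
t=2.800: state=(2.233, 0.961)
t=3.000: state=(2.405, 0.924)
t=3.200: state=(2.602, 0.899)
t=3.400: state=(2.821, 0.888)
t=3.600: state=(3.060, 0.891)
t=3.800: state=(3.315, 0.909)
t=4.000: state=(3.579, 0.944)
t=4.110: state=(3.723, 0.972)
next step: t=4.120: state=(3.736, 0.975) — x has crossed 3.73
linear interpolation between t=4.110 (3.72321) and t=4.120 (3.73624) → t≈4.115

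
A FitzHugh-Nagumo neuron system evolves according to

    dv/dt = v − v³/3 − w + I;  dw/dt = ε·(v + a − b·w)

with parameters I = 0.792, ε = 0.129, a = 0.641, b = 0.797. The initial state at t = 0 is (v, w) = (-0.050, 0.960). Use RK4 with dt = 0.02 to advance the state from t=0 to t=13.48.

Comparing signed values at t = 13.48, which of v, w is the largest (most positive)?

t=0.000: state=(-0.050, 0.960)
step 1 (dt=0.02): k1=(-0.218, -0.022), k2=(-0.220, -0.023), k3=(-0.220, -0.023), k4=(-0.222, -0.023); state += dt/6·(k1+2k2+2k3+k4)
t=0.020: state=(-0.054, 0.960)
t=0.040: state=(-0.059, 0.959)
t=0.060: state=(-0.063, 0.959)
continuing one RK4 step at a time; state shown every 25 steps (Δt=0.5):
t=0.500: state=(-0.187, 0.945)
t=1.000: state=(-0.396, 0.920)
t=1.500: state=(-0.691, 0.880)
t=2.000: state=(-1.042, 0.822)
t=2.500: state=(-1.345, 0.746)
t=3.000: state=(-1.519, 0.658)
t=3.500: state=(-1.579, 0.567)
t=4.000: state=(-1.576, 0.480)
t=4.500: state=(-1.545, 0.398)
t=5.000: state=(-1.501, 0.322)
t=5.500: state=(-1.451, 0.254)
t=6.000: state=(-1.396, 0.192)
t=6.500: state=(-1.339, 0.137)
t=7.000: state=(-1.279, 0.088)
t=7.500: state=(-1.216, 0.045)
t=8.000: state=(-1.149, 0.009)
t=8.500: state=(-1.076, -0.021)
t=9.000: state=(-0.995, -0.045)
t=9.500: state=(-0.904, -0.062)
t=10.000: state=(-0.797, -0.072)
t=10.500: state=(-0.664, -0.074)
t=11.000: state=(-0.489, -0.067)
t=11.500: state=(-0.241, -0.047)
t=12.000: state=(0.137, -0.008)
t=12.500: state=(0.708, 0.058)
t=13.000: state=(1.364, 0.161)
t=13.480: state=(1.751, 0.288)
compare at T: v=1.751, w=0.288

largest component: v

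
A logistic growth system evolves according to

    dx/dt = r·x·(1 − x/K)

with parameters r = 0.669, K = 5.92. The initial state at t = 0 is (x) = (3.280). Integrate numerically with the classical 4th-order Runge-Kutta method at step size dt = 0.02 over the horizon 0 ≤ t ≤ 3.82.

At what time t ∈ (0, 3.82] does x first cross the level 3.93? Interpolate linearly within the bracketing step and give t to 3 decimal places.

t = 0.693

t=0.000: state=(3.280)
step 1 (dt=0.02): k1=(0.979), k2=(0.978), k3=(0.978), k4=(0.977); state += dt/6·(k1+2k2+2k3+k4)
t=0.020: state=(3.300)
t=0.040: state=(3.319)
t=0.060: state=(3.339)
continuing one RK4 step at a time; state shown every 10 steps (Δt=0.2):
t=0.200: state=(3.474)
t=0.400: state=(3.664)
t=0.600: state=(3.847)
t=0.680: state=(3.919)
next step: t=0.700: state=(3.936) — x has crossed 3.93
linear interpolation between t=0.680 (3.91873) and t=0.700 (3.93641) → t≈0.693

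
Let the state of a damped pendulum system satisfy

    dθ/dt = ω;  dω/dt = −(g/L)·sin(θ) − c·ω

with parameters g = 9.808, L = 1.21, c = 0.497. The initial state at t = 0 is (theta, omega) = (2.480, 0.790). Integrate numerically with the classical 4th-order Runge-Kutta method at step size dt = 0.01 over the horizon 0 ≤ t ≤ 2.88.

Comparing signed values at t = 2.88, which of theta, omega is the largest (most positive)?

t=0.000: state=(2.480, 0.790)
step 1 (dt=0.01): k1=(0.790, -5.373), k2=(0.763, -5.334), k3=(0.763, -5.335), k4=(0.737, -5.297); state += dt/6·(k1+2k2+2k3+k4)
t=0.010: state=(2.488, 0.737)
t=0.020: state=(2.495, 0.684)
t=0.030: state=(2.501, 0.632)
continuing one RK4 step at a time; state shown every 10 steps (Δt=0.1):
t=0.100: state=(2.533, 0.286)
t=0.200: state=(2.539, -0.176)
t=0.300: state=(2.498, -0.627)
t=0.400: state=(2.413, -1.095)
t=0.500: state=(2.278, -1.604)
t=0.600: state=(2.090, -2.171)
t=0.700: state=(1.842, -2.792)
t=0.800: state=(1.531, -3.439)
t=0.900: state=(1.156, -4.038)
t=1.000: state=(0.728, -4.478)
t=1.100: state=(0.270, -4.636)
t=1.200: state=(-0.187, -4.441)
t=1.300: state=(-0.607, -3.917)
t=1.400: state=(-0.963, -3.167)
t=1.500: state=(-1.237, -2.308)
t=1.600: state=(-1.424, -1.427)
t=1.700: state=(-1.523, -0.571)
t=1.800: state=(-1.539, 0.247)
t=1.900: state=(-1.475, 1.024)
t=2.000: state=(-1.336, 1.755)
t=2.100: state=(-1.127, 2.415)
t=2.200: state=(-0.857, 2.959)
t=2.300: state=(-0.541, 3.324)
t=2.400: state=(-0.200, 3.447)
t=2.500: state=(0.140, 3.302)
t=2.600: state=(0.452, 2.909)
t=2.700: state=(0.715, 2.329)
t=2.800: state=(0.914, 1.639)
t=2.880: state=(1.022, 1.050)
compare at T: theta=1.022, omega=1.050

largest component: omega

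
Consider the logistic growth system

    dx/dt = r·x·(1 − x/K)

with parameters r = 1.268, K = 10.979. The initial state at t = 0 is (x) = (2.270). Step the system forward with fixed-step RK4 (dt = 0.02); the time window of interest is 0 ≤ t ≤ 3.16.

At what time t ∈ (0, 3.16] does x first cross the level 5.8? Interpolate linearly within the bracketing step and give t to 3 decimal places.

t=0.000: state=(2.270)
step 1 (dt=0.02): k1=(2.283), k2=(2.300), k3=(2.300), k4=(2.317); state += dt/6·(k1+2k2+2k3+k4)
t=0.020: state=(2.316)
t=0.040: state=(2.363)
t=0.060: state=(2.410)
continuing one RK4 step at a time; state shown every 10 steps (Δt=0.2):
t=0.200: state=(2.760)
t=0.400: state=(3.317)
t=0.600: state=(3.931)
t=0.800: state=(4.591)
t=1.000: state=(5.279)
t=1.140: state=(5.766)
next step: t=1.160: state=(5.836) — x has crossed 5.8
linear interpolation between t=1.140 (5.76633) and t=1.160 (5.83571) → t≈1.150

t = 1.150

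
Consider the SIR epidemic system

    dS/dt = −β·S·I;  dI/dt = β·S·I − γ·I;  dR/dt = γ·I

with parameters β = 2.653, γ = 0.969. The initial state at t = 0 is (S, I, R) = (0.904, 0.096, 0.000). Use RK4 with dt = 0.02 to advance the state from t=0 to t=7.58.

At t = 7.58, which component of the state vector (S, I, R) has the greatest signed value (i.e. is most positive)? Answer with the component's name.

t=0.000: state=(0.904, 0.096, 0.000)
step 1 (dt=0.02): k1=(-0.230, 0.137, 0.093), k2=(-0.233, 0.139, 0.094), k3=(-0.233, 0.139, 0.094), k4=(-0.236, 0.140, 0.096); state += dt/6·(k1+2k2+2k3+k4)
t=0.020: state=(0.899, 0.099, 0.002)
t=0.040: state=(0.895, 0.102, 0.004)
t=0.060: state=(0.890, 0.104, 0.006)
continuing one RK4 step at a time; state shown every 25 steps (Δt=0.5):
t=0.500: state=(0.755, 0.179, 0.066)
t=1.000: state=(0.561, 0.265, 0.174)
t=1.500: state=(0.382, 0.303, 0.314)
t=2.000: state=(0.258, 0.284, 0.458)
t=2.500: state=(0.183, 0.233, 0.584)
t=3.000: state=(0.139, 0.177, 0.684)
t=3.500: state=(0.114, 0.129, 0.757)
t=4.000: state=(0.098, 0.091, 0.810)
t=4.500: state=(0.089, 0.064, 0.848)
t=5.000: state=(0.083, 0.044, 0.873)
t=5.500: state=(0.079, 0.030, 0.891)
t=6.000: state=(0.076, 0.021, 0.903)
t=6.500: state=(0.075, 0.014, 0.911)
t=7.000: state=(0.073, 0.010, 0.917)
t=7.500: state=(0.073, 0.006, 0.921)
t=7.580: state=(0.073, 0.006, 0.921)
compare at T: S=0.073, I=0.006, R=0.921

largest component: R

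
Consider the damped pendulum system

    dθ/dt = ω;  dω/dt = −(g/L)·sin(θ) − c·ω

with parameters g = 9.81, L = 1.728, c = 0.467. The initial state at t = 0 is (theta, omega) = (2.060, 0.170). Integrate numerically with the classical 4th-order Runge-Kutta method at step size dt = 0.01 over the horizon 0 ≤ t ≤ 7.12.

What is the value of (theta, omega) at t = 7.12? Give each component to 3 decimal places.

(theta, omega) = (-0.339, -0.182)

t=0.000: state=(2.060, 0.170)
step 1 (dt=0.01): k1=(0.170, -5.091), k2=(0.145, -5.076), k3=(0.145, -5.077), k4=(0.119, -5.063); state += dt/6·(k1+2k2+2k3+k4)
t=0.010: state=(2.061, 0.119)
t=0.020: state=(2.062, 0.069)
t=0.030: state=(2.063, 0.018)
continuing one RK4 step at a time; state shown every 25 steps (Δt=0.25):
t=0.250: state=(1.949, -1.050)
t=0.500: state=(1.537, -2.239)
t=0.750: state=(0.845, -3.218)
t=1.000: state=(-0.004, -3.388)
t=1.250: state=(-0.758, -2.497)
t=1.500: state=(-1.210, -1.091)
t=1.750: state=(-1.305, 0.315)
t=2.000: state=(-1.069, 1.530)
t=2.250: state=(-0.573, 2.342)
t=2.500: state=(0.041, 2.425)
t=2.750: state=(0.574, 1.733)
t=3.000: state=(0.873, 0.632)
t=3.250: state=(0.889, -0.490)
t=3.500: state=(0.648, -1.380)
t=3.750: state=(0.238, -1.804)
t=4.000: state=(-0.203, -1.617)
t=4.250: state=(-0.530, -0.940)
t=4.500: state=(-0.656, -0.067)
t=4.750: state=(-0.570, 0.728)
t=5.000: state=(-0.317, 1.230)
t=5.250: state=(0.009, 1.297)
t=5.500: state=(0.296, 0.938)
t=5.750: state=(0.457, 0.325)
t=6.000: state=(0.456, -0.317)
t=6.250: state=(0.312, -0.794)
t=6.500: state=(0.084, -0.972)
t=6.750: state=(-0.146, -0.816)
t=7.000: state=(-0.303, -0.415)
t=7.120: state=(-0.339, -0.182)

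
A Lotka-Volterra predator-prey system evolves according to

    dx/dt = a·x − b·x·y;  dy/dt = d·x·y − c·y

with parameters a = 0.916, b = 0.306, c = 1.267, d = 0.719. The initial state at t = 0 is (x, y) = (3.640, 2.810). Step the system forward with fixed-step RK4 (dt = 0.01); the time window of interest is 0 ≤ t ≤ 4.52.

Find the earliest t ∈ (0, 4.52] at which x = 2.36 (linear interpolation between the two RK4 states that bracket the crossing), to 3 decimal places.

t=0.000: state=(3.640, 2.810)
step 1 (dt=0.01): k1=(0.204, 3.794), k2=(0.183, 3.822), k3=(0.183, 3.822), k4=(0.162, 3.849); state += dt/6·(k1+2k2+2k3+k4)
t=0.010: state=(3.642, 2.848)
t=0.020: state=(3.643, 2.887)
t=0.030: state=(3.644, 2.926)
continuing one RK4 step at a time; state shown every 20 steps (Δt=0.2):
t=0.200: state=(3.589, 3.676)
t=0.400: state=(3.337, 4.706)
t=0.600: state=(2.910, 5.733)
t=0.800: state=(2.398, 6.520)
t=0.810: state=(2.372, 6.549)
next step: t=0.820: state=(2.346, 6.577) — x has crossed 2.36
linear interpolation between t=0.810 (2.37226) and t=0.820 (2.34649) → t≈0.815

t = 0.815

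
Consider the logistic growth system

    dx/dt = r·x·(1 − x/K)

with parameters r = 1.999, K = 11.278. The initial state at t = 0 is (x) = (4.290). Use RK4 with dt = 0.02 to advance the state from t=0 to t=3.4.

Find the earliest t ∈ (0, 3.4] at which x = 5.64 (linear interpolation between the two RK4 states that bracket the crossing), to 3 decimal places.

t = 0.244

t=0.000: state=(4.290)
step 1 (dt=0.02): k1=(5.314), k2=(5.339), k3=(5.339), k4=(5.363); state += dt/6·(k1+2k2+2k3+k4)
t=0.020: state=(4.397)
t=0.040: state=(4.504)
t=0.060: state=(4.613)
continuing one RK4 step at a time; state shown every 10 steps (Δt=0.2):
t=0.200: state=(5.391)
t=0.240: state=(5.616)
next step: t=0.260: state=(5.729) — x has crossed 5.64
linear interpolation between t=0.240 (5.61603) and t=0.260 (5.72874) → t≈0.244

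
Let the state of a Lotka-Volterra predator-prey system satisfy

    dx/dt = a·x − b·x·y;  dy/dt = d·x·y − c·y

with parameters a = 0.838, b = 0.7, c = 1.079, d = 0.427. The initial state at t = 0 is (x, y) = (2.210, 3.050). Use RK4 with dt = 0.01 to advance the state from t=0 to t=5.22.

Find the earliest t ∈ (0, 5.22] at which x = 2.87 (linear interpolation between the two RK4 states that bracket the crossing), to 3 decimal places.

t = 4.451

t=0.000: state=(2.210, 3.050)
step 1 (dt=0.01): k1=(-2.866, -0.413), k2=(-2.845, -0.431), k3=(-2.845, -0.431), k4=(-2.823, -0.449); state += dt/6·(k1+2k2+2k3+k4)
t=0.010: state=(2.182, 3.046)
t=0.020: state=(2.154, 3.041)
t=0.030: state=(2.126, 3.036)
continuing one RK4 step at a time; state shown every 20 steps (Δt=0.2):
t=0.200: state=(1.720, 2.904)
t=0.400: state=(1.376, 2.668)
t=0.600: state=(1.141, 2.393)
t=0.800: state=(0.985, 2.111)
t=1.000: state=(0.883, 1.842)
t=1.200: state=(0.821, 1.596)
t=1.400: state=(0.789, 1.377)
t=1.600: state=(0.780, 1.187)
t=1.800: state=(0.790, 1.023)
t=2.000: state=(0.818, 0.883)
t=2.200: state=(0.862, 0.764)
t=2.400: state=(0.923, 0.664)
t=2.600: state=(1.000, 0.581)
t=2.800: state=(1.096, 0.512)
t=3.000: state=(1.211, 0.455)
t=3.200: state=(1.348, 0.409)
t=3.400: state=(1.509, 0.373)
t=3.600: state=(1.697, 0.344)
t=3.800: state=(1.915, 0.324)
t=4.000: state=(2.167, 0.310)
t=4.200: state=(2.454, 0.305)
t=4.400: state=(2.781, 0.307)
t=4.450: state=(2.868, 0.309)
next step: t=4.460: state=(2.886, 0.309) — x has crossed 2.87
linear interpolation between t=4.450 (2.86844) and t=4.460 (2.88632) → t≈4.451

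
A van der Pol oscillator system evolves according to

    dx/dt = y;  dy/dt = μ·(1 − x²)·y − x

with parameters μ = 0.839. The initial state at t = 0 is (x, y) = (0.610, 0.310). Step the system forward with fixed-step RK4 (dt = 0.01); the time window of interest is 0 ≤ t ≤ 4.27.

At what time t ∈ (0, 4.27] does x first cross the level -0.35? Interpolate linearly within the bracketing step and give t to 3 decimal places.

t = 2.133

t=0.000: state=(0.610, 0.310)
step 1 (dt=0.01): k1=(0.310, -0.447), k2=(0.308, -0.450), k3=(0.308, -0.450), k4=(0.306, -0.453); state += dt/6·(k1+2k2+2k3+k4)
t=0.010: state=(0.613, 0.306)
t=0.020: state=(0.616, 0.301)
t=0.030: state=(0.619, 0.296)
continuing one RK4 step at a time; state shown every 20 steps (Δt=0.2):
t=0.200: state=(0.662, 0.209)
t=0.400: state=(0.692, 0.086)
t=0.600: state=(0.696, -0.051)
t=0.800: state=(0.671, -0.200)
t=1.000: state=(0.615, -0.356)
t=1.200: state=(0.528, -0.520)
t=1.400: state=(0.407, -0.694)
t=1.600: state=(0.250, -0.877)
t=1.800: state=(0.055, -1.067)
t=2.000: state=(-0.177, -1.249)
t=2.130: state=(-0.346, -1.347)
next step: t=2.140: state=(-0.359, -1.353) — x has crossed -0.35
linear interpolation between t=2.130 (-0.34570) and t=2.140 (-0.35920) → t≈2.133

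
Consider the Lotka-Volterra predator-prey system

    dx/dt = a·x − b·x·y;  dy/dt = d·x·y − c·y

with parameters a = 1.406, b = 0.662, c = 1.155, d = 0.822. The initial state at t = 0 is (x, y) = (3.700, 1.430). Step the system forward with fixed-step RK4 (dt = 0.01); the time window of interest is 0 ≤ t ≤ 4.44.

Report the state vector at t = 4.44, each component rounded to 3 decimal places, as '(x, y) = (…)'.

t=0.000: state=(3.700, 1.430)
step 1 (dt=0.01): k1=(1.700, 2.698), k2=(1.670, 2.733), k3=(1.670, 2.733), k4=(1.640, 2.769); state += dt/6·(k1+2k2+2k3+k4)
t=0.010: state=(3.717, 1.457)
t=0.020: state=(3.733, 1.485)
t=0.030: state=(3.748, 1.514)
continuing one RK4 step at a time; state shown every 20 steps (Δt=0.2):
t=0.200: state=(3.887, 2.128)
t=0.400: state=(3.641, 3.157)
t=0.600: state=(2.937, 4.325)
t=0.800: state=(2.062, 5.176)
t=1.000: state=(1.346, 5.418)
t=1.200: state=(0.882, 5.148)
t=1.400: state=(0.611, 4.610)
t=1.600: state=(0.458, 3.991)
t=1.800: state=(0.373, 3.389)
t=2.000: state=(0.327, 2.848)
t=2.200: state=(0.307, 2.381)
t=2.400: state=(0.304, 1.986)
t=2.600: state=(0.317, 1.659)
t=2.800: state=(0.343, 1.390)
t=3.000: state=(0.384, 1.171)
t=3.200: state=(0.441, 0.995)
t=3.400: state=(0.517, 0.854)
t=3.600: state=(0.617, 0.744)
t=3.800: state=(0.745, 0.660)
t=4.000: state=(0.908, 0.600)
t=4.200: state=(1.114, 0.562)
t=4.400: state=(1.371, 0.546)
t=4.440: state=(1.430, 0.546)

(x, y) = (1.430, 0.546)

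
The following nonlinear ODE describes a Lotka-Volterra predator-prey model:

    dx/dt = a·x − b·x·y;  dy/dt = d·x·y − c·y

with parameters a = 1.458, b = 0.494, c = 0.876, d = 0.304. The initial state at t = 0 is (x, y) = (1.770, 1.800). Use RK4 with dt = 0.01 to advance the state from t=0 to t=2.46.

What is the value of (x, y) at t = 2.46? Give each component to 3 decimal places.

(x, y) = (5.190, 3.837)

t=0.000: state=(1.770, 1.800)
step 1 (dt=0.01): k1=(1.007, -0.608), k2=(1.012, -0.604), k3=(1.012, -0.604), k4=(1.018, -0.601); state += dt/6·(k1+2k2+2k3+k4)
t=0.010: state=(1.780, 1.794)
t=0.020: state=(1.790, 1.788)
t=0.030: state=(1.801, 1.782)
continuing one RK4 step at a time; state shown every 10 steps (Δt=0.1):
t=0.100: state=(1.876, 1.743)
t=0.200: state=(1.994, 1.693)
t=0.300: state=(2.124, 1.652)
t=0.400: state=(2.267, 1.617)
t=0.500: state=(2.423, 1.591)
t=0.600: state=(2.593, 1.573)
t=0.700: state=(2.776, 1.564)
t=0.800: state=(2.973, 1.563)
t=0.900: state=(3.184, 1.573)
t=1.000: state=(3.407, 1.593)
t=1.100: state=(3.641, 1.624)
t=1.200: state=(3.883, 1.668)
t=1.300: state=(4.132, 1.726)
t=1.400: state=(4.382, 1.800)
t=1.500: state=(4.629, 1.891)
t=1.600: state=(4.865, 2.001)
t=1.700: state=(5.082, 2.133)
t=1.800: state=(5.272, 2.287)
t=1.900: state=(5.425, 2.466)
t=2.000: state=(5.529, 2.668)
t=2.100: state=(5.577, 2.895)
t=2.200: state=(5.559, 3.141)
t=2.300: state=(5.471, 3.404)
t=2.400: state=(5.315, 3.674)
t=2.460: state=(5.190, 3.837)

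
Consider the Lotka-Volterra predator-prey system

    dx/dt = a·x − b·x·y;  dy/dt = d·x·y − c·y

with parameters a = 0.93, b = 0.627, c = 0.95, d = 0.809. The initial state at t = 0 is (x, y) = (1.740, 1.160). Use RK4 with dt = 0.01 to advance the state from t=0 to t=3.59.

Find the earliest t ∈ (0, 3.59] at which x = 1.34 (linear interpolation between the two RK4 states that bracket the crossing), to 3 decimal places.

t = 1.601

t=0.000: state=(1.740, 1.160)
step 1 (dt=0.01): k1=(0.353, 0.531), k2=(0.350, 0.534), k3=(0.350, 0.534), k4=(0.348, 0.537); state += dt/6·(k1+2k2+2k3+k4)
t=0.010: state=(1.744, 1.165)
t=0.020: state=(1.747, 1.171)
t=0.030: state=(1.750, 1.176)
continuing one RK4 step at a time; state shown every 20 steps (Δt=0.2):
t=0.200: state=(1.799, 1.278)
t=0.400: state=(1.830, 1.418)
t=0.600: state=(1.827, 1.577)
t=0.800: state=(1.787, 1.748)
t=1.000: state=(1.710, 1.919)
t=1.200: state=(1.603, 2.075)
t=1.400: state=(1.476, 2.202)
t=1.600: state=(1.341, 2.287)
next step: t=1.610: state=(1.334, 2.290) — x has crossed 1.34
linear interpolation between t=1.600 (1.34084) and t=1.610 (1.33409) → t≈1.601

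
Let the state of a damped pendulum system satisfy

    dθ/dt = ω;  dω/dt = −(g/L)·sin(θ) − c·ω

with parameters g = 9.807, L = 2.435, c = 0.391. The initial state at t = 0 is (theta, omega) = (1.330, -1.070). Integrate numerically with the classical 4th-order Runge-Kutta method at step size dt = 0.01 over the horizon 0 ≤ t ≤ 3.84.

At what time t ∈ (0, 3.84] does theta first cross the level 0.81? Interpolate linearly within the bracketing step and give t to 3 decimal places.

t = 0.328

t=0.000: state=(1.330, -1.070)
step 1 (dt=0.01): k1=(-1.070, -3.493), k2=(-1.087, -3.481), k3=(-1.087, -3.481), k4=(-1.105, -3.469); state += dt/6·(k1+2k2+2k3+k4)
t=0.010: state=(1.319, -1.105)
t=0.020: state=(1.308, -1.139)
t=0.030: state=(1.296, -1.174)
continuing one RK4 step at a time; state shown every 20 steps (Δt=0.2):
t=0.200: state=(1.050, -1.709)
t=0.320: state=(0.826, -2.011)
next step: t=0.330: state=(0.806, -2.033) — theta has crossed 0.81
linear interpolation between t=0.320 (0.82591) and t=0.330 (0.80569) → t≈0.328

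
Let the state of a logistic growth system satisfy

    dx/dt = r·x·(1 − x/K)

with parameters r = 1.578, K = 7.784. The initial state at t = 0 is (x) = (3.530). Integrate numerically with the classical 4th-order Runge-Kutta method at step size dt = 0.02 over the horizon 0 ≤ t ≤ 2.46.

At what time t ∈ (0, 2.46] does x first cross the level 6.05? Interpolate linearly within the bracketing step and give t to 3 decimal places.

t = 0.910

t=0.000: state=(3.530)
step 1 (dt=0.02): k1=(3.044), k2=(3.049), k3=(3.049), k4=(3.052); state += dt/6·(k1+2k2+2k3+k4)
t=0.020: state=(3.591)
t=0.040: state=(3.652)
t=0.060: state=(3.713)
continuing one RK4 step at a time; state shown every 5 steps (Δt=0.1):
t=0.100: state=(3.836)
t=0.200: state=(4.143)
t=0.300: state=(4.446)
t=0.400: state=(4.743)
t=0.500: state=(5.030)
t=0.600: state=(5.304)
t=0.700: state=(5.563)
t=0.800: state=(5.805)
t=0.900: state=(6.028)
next step: t=0.920: state=(6.071) — x has crossed 6.05
linear interpolation between t=0.900 (6.02836) and t=0.920 (6.07089) → t≈0.910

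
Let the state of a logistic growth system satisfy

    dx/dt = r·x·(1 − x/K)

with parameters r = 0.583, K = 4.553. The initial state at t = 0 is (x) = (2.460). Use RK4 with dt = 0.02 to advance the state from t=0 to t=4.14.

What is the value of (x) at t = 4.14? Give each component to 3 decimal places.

t=0.000: state=(2.460)
step 1 (dt=0.02): k1=(0.659), k2=(0.659), k3=(0.659), k4=(0.659); state += dt/6·(k1+2k2+2k3+k4)
t=0.020: state=(2.473)
t=0.040: state=(2.486)
t=0.060: state=(2.499)
continuing one RK4 step at a time; state shown every 10 steps (Δt=0.2):
t=0.200: state=(2.591)
t=0.400: state=(2.720)
t=0.600: state=(2.846)
t=0.800: state=(2.969)
t=1.000: state=(3.087)
t=1.200: state=(3.200)
t=1.400: state=(3.309)
t=1.600: state=(3.411)
t=1.800: state=(3.508)
t=2.000: state=(3.599)
t=2.200: state=(3.684)
t=2.400: state=(3.763)
t=2.600: state=(3.836)
t=2.800: state=(3.904)
t=3.000: state=(3.966)
t=3.200: state=(4.023)
t=3.400: state=(4.075)
t=3.600: state=(4.123)
t=3.800: state=(4.166)
t=4.000: state=(4.206)
t=4.140: state=(4.231)

(x) = (4.231)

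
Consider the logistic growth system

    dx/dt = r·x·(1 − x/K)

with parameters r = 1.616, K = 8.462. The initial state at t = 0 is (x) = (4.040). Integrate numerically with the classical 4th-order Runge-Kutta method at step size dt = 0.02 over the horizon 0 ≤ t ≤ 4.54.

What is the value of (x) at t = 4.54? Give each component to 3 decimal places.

(x) = (8.456)

t=0.000: state=(4.040)
step 1 (dt=0.02): k1=(3.412), k2=(3.414), k3=(3.414), k4=(3.416); state += dt/6·(k1+2k2+2k3+k4)
t=0.020: state=(4.108)
t=0.040: state=(4.177)
t=0.060: state=(4.245)
continuing one RK4 step at a time; state shown every 10 steps (Δt=0.2):
t=0.200: state=(4.721)
t=0.400: state=(5.378)
t=0.600: state=(5.980)
t=0.800: state=(6.507)
t=1.000: state=(6.950)
t=1.200: state=(7.311)
t=1.400: state=(7.596)
t=1.600: state=(7.817)
t=1.800: state=(7.985)
t=2.000: state=(8.111)
t=2.200: state=(8.205)
t=2.400: state=(8.275)
t=2.600: state=(8.326)
t=2.800: state=(8.363)
t=3.000: state=(8.390)
t=3.200: state=(8.410)
t=3.400: state=(8.424)
t=3.600: state=(8.435)
t=3.800: state=(8.442)
t=4.000: state=(8.448)
t=4.200: state=(8.452)
t=4.400: state=(8.454)
t=4.540: state=(8.456)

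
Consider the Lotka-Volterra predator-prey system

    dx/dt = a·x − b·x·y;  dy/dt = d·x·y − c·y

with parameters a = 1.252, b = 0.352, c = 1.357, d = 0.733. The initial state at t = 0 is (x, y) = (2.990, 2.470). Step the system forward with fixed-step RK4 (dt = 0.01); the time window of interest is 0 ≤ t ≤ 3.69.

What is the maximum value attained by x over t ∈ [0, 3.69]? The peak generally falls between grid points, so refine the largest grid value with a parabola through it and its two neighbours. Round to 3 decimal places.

max x = 3.239

t=0.000: state=(2.990, 2.470)
step 1 (dt=0.01): k1=(1.144, 2.062), k2=(1.135, 2.081), k3=(1.135, 2.081), k4=(1.126, 2.100); state += dt/6·(k1+2k2+2k3+k4)
t=0.010: state=(3.001, 2.491)
t=0.020: state=(3.013, 2.512)
t=0.030: state=(3.024, 2.534)
continuing one RK4 step at a time; state shown every 20 steps (Δt=0.2):
t=0.200: state=(3.175, 2.962)
t=0.400: state=(3.238, 3.620)
t=0.600: state=(3.137, 4.413)
t=0.800: state=(2.869, 5.234)
t=1.000: state=(2.486, 5.913)
t=1.200: state=(2.073, 6.295)
t=1.400: state=(1.705, 6.325)
t=1.600: state=(1.414, 6.053)
t=1.800: state=(1.205, 5.586)
t=2.000: state=(1.065, 5.025)
t=2.200: state=(0.980, 4.448)
t=2.400: state=(0.939, 3.901)
t=2.600: state=(0.933, 3.410)
t=2.800: state=(0.957, 2.984)
t=3.000: state=(1.009, 2.627)
t=3.200: state=(1.089, 2.335)
t=3.400: state=(1.197, 2.104)
t=3.600: state=(1.335, 1.930)
t=3.690: state=(1.407, 1.870)
largest grid value and its neighbours: x(0.370)=3.23870, x(0.380)=3.23902, x(0.390)=3.23892
parabola through these three points peaks at t≈0.383 with x≈3.23903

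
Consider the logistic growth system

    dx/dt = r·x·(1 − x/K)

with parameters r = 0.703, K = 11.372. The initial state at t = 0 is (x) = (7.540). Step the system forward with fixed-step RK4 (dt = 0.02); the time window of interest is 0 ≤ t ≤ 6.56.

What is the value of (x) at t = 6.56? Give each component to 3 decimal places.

t=0.000: state=(7.540)
step 1 (dt=0.02): k1=(1.786), k2=(1.782), k3=(1.782), k4=(1.778); state += dt/6·(k1+2k2+2k3+k4)
t=0.020: state=(7.576)
t=0.040: state=(7.611)
t=0.060: state=(7.646)
continuing one RK4 step at a time; state shown every 25 steps (Δt=0.5):
t=0.500: state=(8.377)
t=1.000: state=(9.086)
t=1.500: state=(9.661)
t=2.000: state=(10.112)
t=2.500: state=(10.456)
t=3.000: state=(10.711)
t=3.500: state=(10.899)
t=4.000: state=(11.035)
t=4.500: state=(11.133)
t=5.000: state=(11.203)
t=5.500: state=(11.252)
t=6.000: state=(11.288)
t=6.500: state=(11.312)
t=6.560: state=(11.315)

(x) = (11.315)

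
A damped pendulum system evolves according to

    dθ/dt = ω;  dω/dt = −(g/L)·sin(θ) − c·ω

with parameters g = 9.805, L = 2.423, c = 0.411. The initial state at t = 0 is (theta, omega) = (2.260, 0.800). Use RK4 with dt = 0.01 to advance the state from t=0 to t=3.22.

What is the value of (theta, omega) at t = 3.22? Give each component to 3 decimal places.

t=0.000: state=(2.260, 0.800)
step 1 (dt=0.01): k1=(0.800, -3.452), k2=(0.783, -3.434), k3=(0.783, -3.435), k4=(0.766, -3.417); state += dt/6·(k1+2k2+2k3+k4)
t=0.010: state=(2.268, 0.766)
t=0.020: state=(2.275, 0.732)
t=0.030: state=(2.282, 0.698)
continuing one RK4 step at a time; state shown every 20 steps (Δt=0.2):
t=0.200: state=(2.355, 0.167)
t=0.400: state=(2.332, -0.397)
t=0.600: state=(2.196, -0.959)
t=0.800: state=(1.945, -1.560)
t=1.000: state=(1.570, -2.195)
t=1.200: state=(1.071, -2.768)
t=1.400: state=(0.480, -3.086)
t=1.600: state=(-0.134, -2.969)
t=1.800: state=(-0.679, -2.423)
t=2.000: state=(-1.086, -1.628)
t=2.200: state=(-1.326, -0.771)
t=2.400: state=(-1.397, 0.052)
t=2.600: state=(-1.310, 0.808)
t=2.800: state=(-1.080, 1.468)
t=3.000: state=(-0.733, 1.964)
t=3.200: state=(-0.312, 2.195)
t=3.220: state=(-0.268, 2.200)

(theta, omega) = (-0.268, 2.200)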